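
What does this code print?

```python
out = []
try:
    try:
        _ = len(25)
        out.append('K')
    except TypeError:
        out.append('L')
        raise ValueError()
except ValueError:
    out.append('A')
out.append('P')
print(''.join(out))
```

Execution trace: 'L' (inner except TypeError) → 'A' (outer except ValueError) → 'P' (after the try/except). Output: LAP

Answer: LAP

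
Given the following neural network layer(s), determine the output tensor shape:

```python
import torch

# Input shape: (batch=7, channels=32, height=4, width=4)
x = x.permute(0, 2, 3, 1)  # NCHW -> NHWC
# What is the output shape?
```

Input: (7, 32, 4, 4) -> Output: (7, 4, 4, 32)

Answer: (7, 4, 4, 32)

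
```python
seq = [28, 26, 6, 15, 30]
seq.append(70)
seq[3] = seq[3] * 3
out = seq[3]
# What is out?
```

Trace:
`seq = [28, 26, 6, 15, 30]` → seq = [28, 26, 6, 15, 30]
`seq.append(70)` → seq = [28, 26, 6, 15, 30, 70]
`seq[3] = seq[3] * 3` → seq = [28, 26, 6, 45, 30, 70]
`out = seq[3]` → out = 45
So out = 45

Answer: 45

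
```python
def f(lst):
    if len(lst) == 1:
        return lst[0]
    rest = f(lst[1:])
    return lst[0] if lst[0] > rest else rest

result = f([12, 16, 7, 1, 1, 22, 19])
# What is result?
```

Recursive max over [12, 16, 7, 1, 1, 22, 19] = 22

Answer: 22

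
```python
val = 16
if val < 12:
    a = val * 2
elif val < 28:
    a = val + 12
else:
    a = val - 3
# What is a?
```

Trace:
`val = 16` → val = 16
`if val < 12: ...` → val < 12 is False, val < 28 is True → a = 28
So a = 28

Answer: 28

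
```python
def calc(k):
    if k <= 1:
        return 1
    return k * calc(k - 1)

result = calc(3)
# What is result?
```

calc(3) = 3 * 2 * 1 = 6

Answer: 6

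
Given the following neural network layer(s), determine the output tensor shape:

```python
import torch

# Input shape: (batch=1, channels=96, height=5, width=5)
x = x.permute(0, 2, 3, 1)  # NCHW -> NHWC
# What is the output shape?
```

Input: (1, 96, 5, 5) -> Output: (1, 5, 5, 96)

Answer: (1, 5, 5, 96)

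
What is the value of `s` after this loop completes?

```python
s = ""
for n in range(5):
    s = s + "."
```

Repeat '.' 5 times
`s` takes the values: "" → "." → ".." → "..." → "...." → "....."

Answer: "....."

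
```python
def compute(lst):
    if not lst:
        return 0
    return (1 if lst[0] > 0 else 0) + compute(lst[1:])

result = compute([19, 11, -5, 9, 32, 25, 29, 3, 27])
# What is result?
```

Count of positive elements in [19, 11, -5, 9, 32, 25, 29, 3, 27] = 8

Answer: 8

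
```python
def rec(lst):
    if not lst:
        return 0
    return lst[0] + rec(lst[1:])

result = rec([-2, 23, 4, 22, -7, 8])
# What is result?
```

(-2) + 23 + 4 + 22 + (-7) + 8 + 0 = 48

Answer: 48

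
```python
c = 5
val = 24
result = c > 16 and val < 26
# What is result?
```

Trace:
`c = 5` → c = 5
`val = 24` → val = 24
`result = c > 16 and val < 26` → result = False
So result = False

Answer: False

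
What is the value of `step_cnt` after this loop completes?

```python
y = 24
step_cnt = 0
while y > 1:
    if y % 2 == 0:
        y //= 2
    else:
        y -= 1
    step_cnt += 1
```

Steps to reduce 24 to 1
`step_cnt` takes the values: 0 → 1 → 2 → 3 → 4 → 5

Answer: 5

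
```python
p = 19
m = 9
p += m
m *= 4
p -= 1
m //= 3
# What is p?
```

Trace:
`p = 19` → p = 19
`m = 9` → m = 9
`p += m` → p = 28
`m *= 4` → m = 36
`p -= 1` → p = 27
`m //= 3` → m = 12
So p = 27

Answer: 27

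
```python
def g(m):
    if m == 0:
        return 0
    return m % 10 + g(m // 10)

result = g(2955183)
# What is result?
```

Sum of digits of 2955183: 3 + 8 + 1 + 5 + 5 + 9 + 2 = 33

Answer: 33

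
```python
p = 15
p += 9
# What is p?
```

Trace:
`p = 15` → p = 15
`p += 9` → p = 24
So p = 24

Answer: 24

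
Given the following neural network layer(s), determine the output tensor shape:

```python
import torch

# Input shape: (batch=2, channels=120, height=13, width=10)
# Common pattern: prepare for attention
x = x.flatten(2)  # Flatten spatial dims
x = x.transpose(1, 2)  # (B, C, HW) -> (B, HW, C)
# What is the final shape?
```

Input: (2, 120, 13, 10) -> after flatten(2): (2, 120, 130) -> Output: (2, 130, 120)

Answer: (2, 130, 120)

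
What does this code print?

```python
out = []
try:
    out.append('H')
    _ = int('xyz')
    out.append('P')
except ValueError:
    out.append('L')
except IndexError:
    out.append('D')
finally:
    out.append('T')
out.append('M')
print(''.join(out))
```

Execution trace: 'H' (try body) → 'L' (except ValueError) → 'T' (finally) → 'M' (after the try/except). Output: HLTM

Answer: HLTM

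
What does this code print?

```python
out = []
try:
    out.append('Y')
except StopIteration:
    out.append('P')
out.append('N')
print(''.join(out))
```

Execution trace: 'Y' (try body, no exception) → 'N' (after the try/except). Output: YN

Answer: YN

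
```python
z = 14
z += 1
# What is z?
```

Trace:
`z = 14` → z = 14
`z += 1` → z = 15
So z = 15

Answer: 15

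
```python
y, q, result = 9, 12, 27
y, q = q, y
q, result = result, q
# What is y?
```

Trace:
`y, q, result = 9, 12, 27` → y = 9; q = 12; result = 27
`y, q = q, y` → y = 12; q = 9
`q, result = result, q` → q = 27; result = 9
So y = 12

Answer: 12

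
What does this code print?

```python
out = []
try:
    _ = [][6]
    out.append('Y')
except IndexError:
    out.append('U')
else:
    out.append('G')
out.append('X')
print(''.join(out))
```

Execution trace: 'U' (except IndexError) → 'X' (after the try/except). Output: UX

Answer: UX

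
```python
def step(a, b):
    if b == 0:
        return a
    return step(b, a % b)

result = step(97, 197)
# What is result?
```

step(97, 197) -> step(197, 97) -> step(97, 3) -> step(3, 1) -> step(1, 0) -> 1

Answer: 1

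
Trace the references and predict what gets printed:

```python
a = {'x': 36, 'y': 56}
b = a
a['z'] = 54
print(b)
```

Key concept: dict aliasing.
Step by step:
`a = {'x': 36, 'y': 56}` → a = {'x': 36, 'y': 56}
`b = a` → b = {'x': 36, 'y': 56} (same object as a)
`a['z'] = 54` → a = {'x': 36, 'y': 56, 'z': 54} (same object as b); b = {'x': 36, 'y': 56, 'z': 54} (same object as a)
`print(b)` → prints {'x': 36, 'y': 56, 'z': 54}

Answer: {'x': 36, 'y': 56, 'z': 54}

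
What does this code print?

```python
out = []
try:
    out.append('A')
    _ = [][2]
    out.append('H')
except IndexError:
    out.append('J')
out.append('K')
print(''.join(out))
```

Execution trace: 'A' (try body) → 'J' (except IndexError) → 'K' (after the try/except). Output: AJK

Answer: AJK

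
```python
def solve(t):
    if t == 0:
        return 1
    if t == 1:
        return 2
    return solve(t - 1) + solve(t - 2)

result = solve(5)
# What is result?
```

Build up from base cases: solve(0)=1, solve(1)=2, solve(2)=3, solve(3)=5, solve(4)=8, solve(5)=13

Answer: 13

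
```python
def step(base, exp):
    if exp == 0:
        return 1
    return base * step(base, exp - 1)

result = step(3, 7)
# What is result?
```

step(3, 7) = 3 * 3 * 3 * 3 * 3 * 3 * 3 = 2187

Answer: 2187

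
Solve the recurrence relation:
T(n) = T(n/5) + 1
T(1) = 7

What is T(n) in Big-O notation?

Each step divides n by 5 and adds 1. After log_5(n) steps we reach T(1)=7. So T(n) = 1·log_5(n) + 7 = O(log n).

Answer: O(log n)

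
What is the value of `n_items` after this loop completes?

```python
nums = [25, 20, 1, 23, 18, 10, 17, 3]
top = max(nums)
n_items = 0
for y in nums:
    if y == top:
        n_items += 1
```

Count of max value 25 in [25, 20, 1, 23, 18, 10, 17, 3]
`n_items` takes the values: 0 → 1

Answer: 1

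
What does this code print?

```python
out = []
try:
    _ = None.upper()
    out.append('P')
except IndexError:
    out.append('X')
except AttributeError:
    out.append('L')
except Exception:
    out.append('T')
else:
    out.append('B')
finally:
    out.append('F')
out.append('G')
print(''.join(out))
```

Execution trace: 'L' (except AttributeError) → 'F' (finally) → 'G' (after the try/except). Output: LFG

Answer: LFG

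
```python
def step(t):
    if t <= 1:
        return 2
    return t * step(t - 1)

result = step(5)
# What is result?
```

step(5) = 5 * 4 * 3 * 2 * 2 = 240

Answer: 240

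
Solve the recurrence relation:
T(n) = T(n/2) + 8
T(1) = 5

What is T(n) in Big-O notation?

Each step divides n by 2 and adds 8. After log_2(n) steps we reach T(1)=5. So T(n) = 8·log_2(n) + 5 = O(log n).

Answer: O(log n)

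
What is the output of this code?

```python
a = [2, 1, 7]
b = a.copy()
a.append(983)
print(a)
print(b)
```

Key concept: list.copy() creates independent copy.
Step by step:
`a = [2, 1, 7]` → a = [2, 1, 7]
`b = a.copy()` → b = [2, 1, 7]
`a.append(983)` → a = [2, 1, 7, 983]
`print(a)` → prints [2, 1, 7, 983]
`print(b)` → prints [2, 1, 7]

Answer:
[2, 1, 7, 983]
[2, 1, 7]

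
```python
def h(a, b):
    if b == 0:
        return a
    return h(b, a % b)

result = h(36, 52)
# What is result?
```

h(36, 52) -> h(52, 36) -> h(36, 16) -> h(16, 4) -> h(4, 0) -> 4

Answer: 4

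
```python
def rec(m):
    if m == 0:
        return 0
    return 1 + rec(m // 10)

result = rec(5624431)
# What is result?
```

Count of digits of 5624431: 7

Answer: 7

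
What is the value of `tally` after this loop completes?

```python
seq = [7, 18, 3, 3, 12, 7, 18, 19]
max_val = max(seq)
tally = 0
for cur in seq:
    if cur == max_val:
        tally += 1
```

Count of max value 19 in [7, 18, 3, 3, 12, 7, 18, 19]
`tally` takes the values: 0 → 1

Answer: 1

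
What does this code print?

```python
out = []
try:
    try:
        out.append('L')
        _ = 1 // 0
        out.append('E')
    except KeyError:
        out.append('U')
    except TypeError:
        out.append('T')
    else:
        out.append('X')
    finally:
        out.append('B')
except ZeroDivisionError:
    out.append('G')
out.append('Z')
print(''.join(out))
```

Execution trace: 'L' (try body) → 'B' (finally) → 'G' (outer except ZeroDivisionError) → 'Z' (after the try/except). Output: LBGZ

Answer: LBGZ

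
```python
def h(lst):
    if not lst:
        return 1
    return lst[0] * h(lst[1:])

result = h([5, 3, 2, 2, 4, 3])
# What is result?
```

Product over [5, 3, 2, 2, 4, 3] = 5 * 3 * 2 * 2 * 4 * 3 = 720

Answer: 720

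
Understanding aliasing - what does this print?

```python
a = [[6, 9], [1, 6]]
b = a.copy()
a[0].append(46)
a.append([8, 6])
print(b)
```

Key concept: shallow copy with nested lists.
Step by step:
`a = [[6, 9], [1, 6]]` → a = [[6, 9], [1, 6]]
`b = a.copy()` → b = [[6, 9], [1, 6]]
`a[0].append(46)` → a = [[6, 9, 46], [1, 6]]; b = [[6, 9, 46], [1, 6]]
`a.append([8, 6])` → a = [[6, 9, 46], [1, 6], [8, 6]]
`print(b)` → prints [[6, 9, 46], [1, 6]]

Answer: [[6, 9, 46], [1, 6]]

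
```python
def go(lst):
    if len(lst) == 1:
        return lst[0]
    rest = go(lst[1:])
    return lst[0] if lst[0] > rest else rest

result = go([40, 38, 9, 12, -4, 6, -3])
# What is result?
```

Recursive max over [40, 38, 9, 12, -4, 6, -3] = 40

Answer: 40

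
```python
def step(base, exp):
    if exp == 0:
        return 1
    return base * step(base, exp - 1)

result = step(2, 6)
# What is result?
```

step(2, 6) = 2 * 2 * 2 * 2 * 2 * 2 = 64

Answer: 64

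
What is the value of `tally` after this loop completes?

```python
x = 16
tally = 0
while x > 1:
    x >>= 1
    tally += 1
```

Count right shifts until 1
`tally` takes the values: 0 → 1 → 2 → 3 → 4

Answer: 4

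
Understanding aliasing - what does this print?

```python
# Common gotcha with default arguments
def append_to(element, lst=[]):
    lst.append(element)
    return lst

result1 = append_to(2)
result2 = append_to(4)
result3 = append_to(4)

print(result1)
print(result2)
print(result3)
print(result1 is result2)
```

Key concept: mutable default argument gotcha.
Step by step:
`result1 = append_to(2)` → result1 = [2]
`result2 = append_to(4)` → result1 = [2, 4] (same object as result2); result2 = [2, 4] (same object as result1)
`result3 = append_to(4)` → result1 = [2, 4, 4] (same object as result2, result3); result2 = [2, 4, 4] (same object as result1, result3); result3 = [2, 4, 4] (same object as result1, result2)
`print(result1)` → prints [2, 4, 4]
`print(result2)` → prints [2, 4, 4]
`print(result3)` → prints [2, 4, 4]
`print(result1 is result2)` → prints True

Answer:
[2, 4, 4]
[2, 4, 4]
[2, 4, 4]
True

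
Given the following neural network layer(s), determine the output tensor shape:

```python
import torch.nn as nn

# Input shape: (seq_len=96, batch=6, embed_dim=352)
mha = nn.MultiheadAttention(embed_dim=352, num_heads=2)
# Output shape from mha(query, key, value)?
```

Input: (96, 6, 352) -> Output: (96, 6, 352)

Answer: (96, 6, 352)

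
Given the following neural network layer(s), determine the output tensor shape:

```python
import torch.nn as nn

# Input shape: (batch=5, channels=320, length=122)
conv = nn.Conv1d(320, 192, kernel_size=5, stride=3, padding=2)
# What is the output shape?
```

Input: (5, 320, 122) -> Output: (5, 192, 41)

Answer: (5, 192, 41)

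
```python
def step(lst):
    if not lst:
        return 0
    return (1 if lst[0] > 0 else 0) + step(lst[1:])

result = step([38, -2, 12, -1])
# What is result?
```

Count of positive elements in [38, -2, 12, -1] = 2

Answer: 2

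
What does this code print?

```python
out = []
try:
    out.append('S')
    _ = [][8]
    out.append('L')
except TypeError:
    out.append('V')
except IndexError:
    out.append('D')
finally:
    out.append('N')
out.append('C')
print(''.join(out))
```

Execution trace: 'S' (try body) → 'D' (except IndexError) → 'N' (finally) → 'C' (after the try/except). Output: SDNC

Answer: SDNC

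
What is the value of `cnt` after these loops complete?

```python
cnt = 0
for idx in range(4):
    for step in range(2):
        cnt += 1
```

4 * 2 = 8
`cnt` takes the values: 0 → 1 → 2 → 3 → 4 → 5 → 6 → 7 → 8

Answer: 8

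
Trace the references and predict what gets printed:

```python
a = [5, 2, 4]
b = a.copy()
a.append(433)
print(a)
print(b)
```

Key concept: list.copy() creates independent copy.
Step by step:
`a = [5, 2, 4]` → a = [5, 2, 4]
`b = a.copy()` → b = [5, 2, 4]
`a.append(433)` → a = [5, 2, 4, 433]
`print(a)` → prints [5, 2, 4, 433]
`print(b)` → prints [5, 2, 4]

Answer:
[5, 2, 4, 433]
[5, 2, 4]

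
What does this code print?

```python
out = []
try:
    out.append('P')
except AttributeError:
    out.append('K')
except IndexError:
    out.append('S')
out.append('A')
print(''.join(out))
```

Execution trace: 'P' (try body, no exception) → 'A' (after the try/except). Output: PA

Answer: PA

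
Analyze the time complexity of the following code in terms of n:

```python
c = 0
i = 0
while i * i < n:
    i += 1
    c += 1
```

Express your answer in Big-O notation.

Each loop level contributes: √n. Multiplying the contributions gives O(√n).

Answer: O(√n)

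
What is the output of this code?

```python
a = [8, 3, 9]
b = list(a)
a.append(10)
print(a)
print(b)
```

Key concept: list() constructor creates copy.
Step by step:
`a = [8, 3, 9]` → a = [8, 3, 9]
`b = list(a)` → b = [8, 3, 9]
`a.append(10)` → a = [8, 3, 9, 10]
`print(a)` → prints [8, 3, 9, 10]
`print(b)` → prints [8, 3, 9]

Answer:
[8, 3, 9, 10]
[8, 3, 9]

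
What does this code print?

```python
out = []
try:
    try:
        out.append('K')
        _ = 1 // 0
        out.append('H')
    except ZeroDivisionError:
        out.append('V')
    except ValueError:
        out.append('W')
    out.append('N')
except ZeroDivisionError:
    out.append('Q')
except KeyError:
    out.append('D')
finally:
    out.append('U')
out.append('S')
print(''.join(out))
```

Execution trace: 'K' (inner try body) → 'V' (inner except ZeroDivisionError) → 'N' (try body, no exception) → 'U' (finally) → 'S' (after the try/except). Output: KVNUS

Answer: KVNUS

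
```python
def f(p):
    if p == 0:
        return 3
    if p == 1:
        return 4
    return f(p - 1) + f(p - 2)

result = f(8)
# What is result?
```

Build up from base cases: f(0)=3, f(1)=4, f(2)=7, f(3)=11, f(4)=18, f(5)=29, f(6)=47, ..., f(8)=123

Answer: 123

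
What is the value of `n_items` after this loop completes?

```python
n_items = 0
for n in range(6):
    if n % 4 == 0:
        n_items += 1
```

Count numbers divisible by 4 in range(6)
`n_items` takes the values: 0 → 1 → 2

Answer: 2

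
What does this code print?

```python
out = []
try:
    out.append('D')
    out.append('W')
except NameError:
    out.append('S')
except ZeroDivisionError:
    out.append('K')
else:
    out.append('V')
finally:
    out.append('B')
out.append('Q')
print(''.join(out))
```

Execution trace: 'D' (try body) → 'W' (try body, no exception) → 'V' (else) → 'B' (finally) → 'Q' (after the try/except). Output: DWVBQ

Answer: DWVBQ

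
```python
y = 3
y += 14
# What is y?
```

Trace:
`y = 3` → y = 3
`y += 14` → y = 17
So y = 17

Answer: 17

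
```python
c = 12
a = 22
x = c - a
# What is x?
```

Trace:
`c = 12` → c = 12
`a = 22` → a = 22
`x = c - a` → x = -10
So x = -10

Answer: -10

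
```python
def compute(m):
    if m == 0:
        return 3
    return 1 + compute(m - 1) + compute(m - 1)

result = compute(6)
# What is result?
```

compute(m) = 1 + 2·compute(m-1), compute(0)=3. Closed form: (3+1)·2^6 - 1 = 255.

Answer: 255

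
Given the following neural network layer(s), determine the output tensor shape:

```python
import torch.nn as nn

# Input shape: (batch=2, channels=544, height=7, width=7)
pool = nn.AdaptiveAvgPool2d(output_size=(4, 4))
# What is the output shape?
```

Input: (2, 544, 7, 7) -> Output: (2, 544, 4, 4)

Answer: (2, 544, 4, 4)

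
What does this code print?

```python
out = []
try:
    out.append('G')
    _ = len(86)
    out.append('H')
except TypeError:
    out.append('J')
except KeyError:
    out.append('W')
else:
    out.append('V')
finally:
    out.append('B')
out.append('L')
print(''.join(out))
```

Execution trace: 'G' (try body) → 'J' (except TypeError) → 'B' (finally) → 'L' (after the try/except). Output: GJBL

Answer: GJBL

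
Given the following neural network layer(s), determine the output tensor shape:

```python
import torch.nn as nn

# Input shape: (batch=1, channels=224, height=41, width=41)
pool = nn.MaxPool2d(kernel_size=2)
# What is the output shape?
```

Input: (1, 224, 41, 41) -> Output: (1, 224, 20, 20)

Answer: (1, 224, 20, 20)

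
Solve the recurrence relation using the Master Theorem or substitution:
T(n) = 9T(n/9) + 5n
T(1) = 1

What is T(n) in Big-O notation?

By Master Theorem: a=9, b=9, f(n)=5n. Since log_9(9) = 1 and f(n) = Θ(n^1), Case 2 applies. T(n) = O(n log n).

Answer: O(n log n)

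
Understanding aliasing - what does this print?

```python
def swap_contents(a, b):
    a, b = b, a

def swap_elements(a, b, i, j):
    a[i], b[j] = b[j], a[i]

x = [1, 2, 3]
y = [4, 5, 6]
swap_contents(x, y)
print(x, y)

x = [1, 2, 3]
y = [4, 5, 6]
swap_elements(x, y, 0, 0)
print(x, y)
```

Key concept: parameter rebinding vs mutation.
Step by step:
`x = [1, 2, 3]` → x = [1, 2, 3]
`y = [4, 5, 6]` → y = [4, 5, 6]
`swap_contents(x, y)` → no visible change to tracked variables
`print(x, y)` → prints [1, 2, 3] [4, 5, 6]
`x = [1, 2, 3]` → x = [1, 2, 3]
`y = [4, 5, 6]` → y = [4, 5, 6]
`swap_elements(x, y, 0, 0)` → x = [4, 2, 3]; y = [1, 5, 6]
`print(x, y)` → prints [4, 2, 3] [1, 5, 6]

Answer:
[1, 2, 3] [4, 5, 6]
[4, 2, 3] [1, 5, 6]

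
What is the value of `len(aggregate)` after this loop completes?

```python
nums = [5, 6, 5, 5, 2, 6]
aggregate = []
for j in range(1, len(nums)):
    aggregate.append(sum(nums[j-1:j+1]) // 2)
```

Number of 2-element averages
`aggregate` takes the values: [] → [5] → [5, 5] → [5, 5, 5] → [5, 5, 5, 3] → [5, 5, 5, 3, 4]
So `len(aggregate)` = 5

Answer: 5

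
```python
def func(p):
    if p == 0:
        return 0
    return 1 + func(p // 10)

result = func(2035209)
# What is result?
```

Count of digits of 2035209: 7

Answer: 7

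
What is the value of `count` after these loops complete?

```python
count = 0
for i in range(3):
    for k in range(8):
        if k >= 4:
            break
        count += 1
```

Inner breaks at 4, outer runs 3 times
`count` takes the values: 0 → 1 → 2 → 3 → 4 → 5 → 6 → 7 → 8 → 9 → 10 → 11 → 12

Answer: 12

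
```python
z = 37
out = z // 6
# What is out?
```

Trace:
`z = 37` → z = 37
`out = z // 6` → out = 6
So out = 6

Answer: 6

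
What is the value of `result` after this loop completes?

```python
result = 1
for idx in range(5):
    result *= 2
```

2^5 = 32
`result` takes the values: 1 → 2 → 4 → 8 → 16 → 32

Answer: 32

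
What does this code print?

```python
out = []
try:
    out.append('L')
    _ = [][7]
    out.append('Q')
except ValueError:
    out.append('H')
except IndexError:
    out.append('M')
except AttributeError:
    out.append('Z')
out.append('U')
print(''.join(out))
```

Execution trace: 'L' (try body) → 'M' (except IndexError) → 'U' (after the try/except). Output: LMU

Answer: LMU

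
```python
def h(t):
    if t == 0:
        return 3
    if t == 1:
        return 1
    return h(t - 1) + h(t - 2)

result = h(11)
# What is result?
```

Build up from base cases: h(0)=3, h(1)=1, h(2)=4, h(3)=5, h(4)=9, h(5)=14, h(6)=23, ..., h(11)=254

Answer: 254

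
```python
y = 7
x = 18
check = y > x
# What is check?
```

Trace:
`y = 7` → y = 7
`x = 18` → x = 18
`check = y > x` → check = False
So check = False

Answer: False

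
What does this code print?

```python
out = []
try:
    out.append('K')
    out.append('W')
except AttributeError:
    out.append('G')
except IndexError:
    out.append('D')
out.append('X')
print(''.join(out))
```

Execution trace: 'K' (try body) → 'W' (try body, no exception) → 'X' (after the try/except). Output: KWX

Answer: KWX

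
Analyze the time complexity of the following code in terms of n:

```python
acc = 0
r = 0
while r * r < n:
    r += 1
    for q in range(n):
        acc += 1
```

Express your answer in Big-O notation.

Each loop level contributes: √n × n. Multiplying the contributions gives O(n√n).

Answer: O(n√n)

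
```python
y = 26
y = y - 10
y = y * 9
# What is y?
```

Trace:
`y = 26` → y = 26
`y = y - 10` → y = 16
`y = y * 9` → y = 144
So y = 144

Answer: 144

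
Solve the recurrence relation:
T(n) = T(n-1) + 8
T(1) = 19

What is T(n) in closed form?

Unrolling: T(n) = T(1) + 8·(n-1) = 19 + 8(n-1) = 8n + 11.

Answer: T(n) = 8n + 11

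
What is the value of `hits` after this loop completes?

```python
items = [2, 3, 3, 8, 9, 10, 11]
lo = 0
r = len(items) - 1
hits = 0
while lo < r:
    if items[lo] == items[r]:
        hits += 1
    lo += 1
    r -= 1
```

Count matching pairs from ends
`hits` takes the values: 0

Answer: 0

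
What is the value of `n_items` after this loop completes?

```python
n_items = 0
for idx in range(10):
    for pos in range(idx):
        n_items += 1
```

Triangle number: 0+1+2+...+9
`n_items` takes the values: 0 → 1 → 2 → 3 → 4 → 5 → 6 → 7 → 8 → 9 → 10 → 11 → 12 → 13 → 14 → 15 → 16 → 17 → 18 → 19 → 20 → 21 → 22 → 23 → 24 → 25 → 26 → 27 → 28 → 29 → … → 41 → 42 → 43 → 44 → 45

Answer: 45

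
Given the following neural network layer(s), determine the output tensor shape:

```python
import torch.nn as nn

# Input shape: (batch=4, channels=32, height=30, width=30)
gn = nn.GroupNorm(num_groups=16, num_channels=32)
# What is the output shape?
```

Input: (4, 32, 30, 30) -> Output: (4, 32, 30, 30)

Answer: (4, 32, 30, 30)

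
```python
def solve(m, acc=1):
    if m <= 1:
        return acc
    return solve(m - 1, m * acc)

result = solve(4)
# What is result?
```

Accumulator trace (n, acc): (4, 1) -> (3, 4) -> (2, 12) -> (1, 24) -> return 24

Answer: 24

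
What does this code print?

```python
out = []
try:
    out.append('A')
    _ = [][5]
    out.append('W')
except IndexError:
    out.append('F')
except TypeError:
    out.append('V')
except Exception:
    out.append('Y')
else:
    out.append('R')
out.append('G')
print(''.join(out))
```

Execution trace: 'A' (try body) → 'F' (except IndexError) → 'G' (after the try/except). Output: AFG

Answer: AFG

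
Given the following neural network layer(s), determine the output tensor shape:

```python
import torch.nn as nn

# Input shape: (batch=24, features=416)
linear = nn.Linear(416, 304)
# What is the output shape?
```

Input: (24, 416) -> Output: (24, 304)

Answer: (24, 304)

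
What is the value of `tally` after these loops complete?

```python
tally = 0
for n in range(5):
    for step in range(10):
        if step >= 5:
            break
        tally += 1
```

Inner breaks at 5, outer runs 5 times
`tally` takes the values: 0 → 1 → 2 → 3 → 4 → 5 → 6 → 7 → 8 → 9 → 10 → 11 → 12 → 13 → 14 → 15 → 16 → 17 → 18 → 19 → 20 → 21 → 22 → 23 → 24 → 25

Answer: 25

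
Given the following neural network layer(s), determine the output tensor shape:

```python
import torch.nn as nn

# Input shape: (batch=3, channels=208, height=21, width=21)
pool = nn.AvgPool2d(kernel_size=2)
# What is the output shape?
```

Input: (3, 208, 21, 21) -> Output: (3, 208, 10, 10)

Answer: (3, 208, 10, 10)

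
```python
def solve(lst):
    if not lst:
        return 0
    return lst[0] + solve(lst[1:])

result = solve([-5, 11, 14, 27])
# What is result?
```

(-5) + 11 + 14 + 27 + 0 = 47

Answer: 47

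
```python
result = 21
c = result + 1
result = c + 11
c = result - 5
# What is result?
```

Trace:
`result = 21` → result = 21
`c = result + 1` → c = 22
`result = c + 11` → result = 33
`c = result - 5` → c = 28
So result = 33

Answer: 33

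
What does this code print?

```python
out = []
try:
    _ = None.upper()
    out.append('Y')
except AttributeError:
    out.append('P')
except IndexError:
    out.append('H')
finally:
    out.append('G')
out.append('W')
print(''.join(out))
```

Execution trace: 'P' (except AttributeError) → 'G' (finally) → 'W' (after the try/except). Output: PGW

Answer: PGW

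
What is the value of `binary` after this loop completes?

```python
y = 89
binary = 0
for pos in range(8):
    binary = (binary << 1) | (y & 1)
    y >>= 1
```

Reverse lowest 8 bits of 89
`binary` takes the values: 0 → 1 → 2 → 4 → 9 → 19 → 38 → 77 → 154

Answer: 154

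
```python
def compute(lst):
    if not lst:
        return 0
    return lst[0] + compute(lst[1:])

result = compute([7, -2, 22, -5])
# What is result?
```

7 + (-2) + 22 + (-5) + 0 = 22

Answer: 22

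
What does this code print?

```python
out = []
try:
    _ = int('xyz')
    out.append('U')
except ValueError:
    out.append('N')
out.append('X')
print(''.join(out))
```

Execution trace: 'N' (except ValueError) → 'X' (after the try/except). Output: NX

Answer: NX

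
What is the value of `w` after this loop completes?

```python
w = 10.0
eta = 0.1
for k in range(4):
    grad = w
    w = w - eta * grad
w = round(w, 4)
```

Gradient descent: w = 10.0 * (1 - 0.1)^4
`w` takes the values: 10.0 → 9.0 → 8.1 → 7.29 → 6.561

Answer: 6.561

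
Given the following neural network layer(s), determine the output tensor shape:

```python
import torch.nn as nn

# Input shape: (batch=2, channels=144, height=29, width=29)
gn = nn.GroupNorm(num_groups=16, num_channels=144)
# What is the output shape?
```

Input: (2, 144, 29, 29) -> Output: (2, 144, 29, 29)

Answer: (2, 144, 29, 29)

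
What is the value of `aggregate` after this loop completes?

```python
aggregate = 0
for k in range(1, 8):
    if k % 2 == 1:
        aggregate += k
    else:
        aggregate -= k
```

Add odd, subtract even
`aggregate` takes the values: 0 → 1 → -1 → 2 → -2 → 3 → -3 → 4

Answer: 4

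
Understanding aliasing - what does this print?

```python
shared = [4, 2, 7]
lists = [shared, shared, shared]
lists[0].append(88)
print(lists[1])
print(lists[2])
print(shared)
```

Key concept: list of same reference.
Step by step:
`shared = [4, 2, 7]` → shared = [4, 2, 7]
`lists = [shared, shared, shared]` → lists = [[4, 2, 7], [4, 2, 7], [4, 2, 7]]
`lists[0].append(88)` → shared = [4, 2, 7, 88]; lists = [[4, 2, 7, 88], [4, 2, 7, 88], [4, 2, 7, 88]]
`print(lists[1])` → prints [4, 2, 7, 88]
`print(lists[2])` → prints [4, 2, 7, 88]
`print(shared)` → prints [4, 2, 7, 88]

Answer:
[4, 2, 7, 88]
[4, 2, 7, 88]
[4, 2, 7, 88]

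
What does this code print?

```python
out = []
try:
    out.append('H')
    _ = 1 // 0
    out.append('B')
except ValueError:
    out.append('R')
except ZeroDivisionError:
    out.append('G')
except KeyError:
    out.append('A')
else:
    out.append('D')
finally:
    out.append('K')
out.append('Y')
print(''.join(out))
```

Execution trace: 'H' (try body) → 'G' (except ZeroDivisionError) → 'K' (finally) → 'Y' (after the try/except). Output: HGKY

Answer: HGKY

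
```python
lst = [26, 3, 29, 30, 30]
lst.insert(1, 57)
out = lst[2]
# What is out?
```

Trace:
`lst = [26, 3, 29, 30, 30]` → lst = [26, 3, 29, 30, 30]
`lst.insert(1, 57)` → lst = [26, 57, 3, 29, 30, 30]
`out = lst[2]` → out = 3
So out = 3

Answer: 3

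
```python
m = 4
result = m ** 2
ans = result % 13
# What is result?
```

Trace:
`m = 4` → m = 4
`result = m ** 2` → result = 16
`ans = result % 13` → ans = 3
So result = 16

Answer: 16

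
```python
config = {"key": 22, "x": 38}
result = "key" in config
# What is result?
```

Trace:
`config = {"key": 22, "x": 38}` → config = {'key': 22, 'x': 38}
`result = "key" in config` → result = True
So result = True

Answer: True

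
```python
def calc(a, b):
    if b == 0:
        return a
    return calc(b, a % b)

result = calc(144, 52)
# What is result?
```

calc(144, 52) -> calc(52, 40) -> calc(40, 12) -> calc(12, 4) -> calc(4, 0) -> 4

Answer: 4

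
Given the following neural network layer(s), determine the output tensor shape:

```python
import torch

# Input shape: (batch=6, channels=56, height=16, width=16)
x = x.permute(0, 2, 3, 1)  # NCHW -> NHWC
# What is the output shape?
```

Input: (6, 56, 16, 16) -> Output: (6, 16, 16, 56)

Answer: (6, 16, 16, 56)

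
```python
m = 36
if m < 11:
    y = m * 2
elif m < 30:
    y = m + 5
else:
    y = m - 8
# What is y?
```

Trace:
`m = 36` → m = 36
`if m < 11: ...` → m < 11 is False, m < 30 is False, take else branch → y = 28
So y = 28

Answer: 28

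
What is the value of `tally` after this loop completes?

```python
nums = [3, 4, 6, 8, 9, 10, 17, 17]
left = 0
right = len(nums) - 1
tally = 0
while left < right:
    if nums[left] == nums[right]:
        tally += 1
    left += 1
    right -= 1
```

Count matching pairs from ends
`tally` takes the values: 0

Answer: 0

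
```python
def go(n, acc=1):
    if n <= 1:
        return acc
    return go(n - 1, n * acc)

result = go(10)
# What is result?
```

Accumulator trace (n, acc): (10, 1) -> (9, 10) -> (8, 90) -> (7, 720) -> (6, 5040) -> (5, 30240) -> (4, 151200) -> (3, 604800) -> (2, 1814400) -> (1, 3628800) -> return 3628800

Answer: 3628800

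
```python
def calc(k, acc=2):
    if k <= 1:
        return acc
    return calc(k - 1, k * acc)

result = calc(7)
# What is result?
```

Accumulator trace (n, acc): (7, 2) -> (6, 14) -> (5, 84) -> (4, 420) -> (3, 1680) -> (2, 5040) -> (1, 10080) -> return 10080

Answer: 10080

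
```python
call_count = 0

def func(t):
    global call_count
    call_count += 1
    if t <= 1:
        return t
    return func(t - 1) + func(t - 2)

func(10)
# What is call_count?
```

Calls(t) = 1 + Calls(t-1) + Calls(t-2); Calls(0)=Calls(1)=1. For t=10 this gives 177.

Answer: 177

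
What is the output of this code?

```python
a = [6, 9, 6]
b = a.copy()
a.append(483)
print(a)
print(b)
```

Key concept: list.copy() creates independent copy.
Step by step:
`a = [6, 9, 6]` → a = [6, 9, 6]
`b = a.copy()` → b = [6, 9, 6]
`a.append(483)` → a = [6, 9, 6, 483]
`print(a)` → prints [6, 9, 6, 483]
`print(b)` → prints [6, 9, 6]

Answer:
[6, 9, 6, 483]
[6, 9, 6]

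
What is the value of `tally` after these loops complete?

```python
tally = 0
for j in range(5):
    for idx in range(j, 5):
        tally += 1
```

Upper triangle: 5 + 4 + ... + 1
`tally` takes the values: 0 → 1 → 2 → 3 → 4 → 5 → 6 → 7 → 8 → 9 → 10 → 11 → 12 → 13 → 14 → 15

Answer: 15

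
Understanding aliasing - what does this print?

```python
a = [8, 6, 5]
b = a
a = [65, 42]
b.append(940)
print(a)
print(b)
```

Key concept: rebinding vs mutation: a is rebound to a new list, b still points at the original.
Step by step:
`a = [8, 6, 5]` → a = [8, 6, 5]
`b = a` → b = [8, 6, 5] (same object as a)
`a = [65, 42]` → a = [65, 42]
`b.append(940)` → b = [8, 6, 5, 940]
`print(a)` → prints [65, 42]
`print(b)` → prints [8, 6, 5, 940]

Answer:
[65, 42]
[8, 6, 5, 940]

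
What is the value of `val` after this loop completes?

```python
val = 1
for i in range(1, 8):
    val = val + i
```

Start at 1, add 1 through 7
`val` takes the values: 1 → 2 → 4 → 7 → 11 → 16 → 22 → 29

Answer: 29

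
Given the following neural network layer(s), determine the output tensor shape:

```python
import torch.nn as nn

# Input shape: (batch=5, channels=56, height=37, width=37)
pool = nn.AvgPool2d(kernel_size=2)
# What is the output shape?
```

Input: (5, 56, 37, 37) -> Output: (5, 56, 18, 18)

Answer: (5, 56, 18, 18)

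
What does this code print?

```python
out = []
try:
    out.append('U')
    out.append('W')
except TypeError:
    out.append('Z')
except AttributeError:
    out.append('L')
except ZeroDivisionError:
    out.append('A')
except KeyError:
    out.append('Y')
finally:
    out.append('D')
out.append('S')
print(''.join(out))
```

Execution trace: 'U' (try body) → 'W' (try body, no exception) → 'D' (finally) → 'S' (after the try/except). Output: UWDS

Answer: UWDS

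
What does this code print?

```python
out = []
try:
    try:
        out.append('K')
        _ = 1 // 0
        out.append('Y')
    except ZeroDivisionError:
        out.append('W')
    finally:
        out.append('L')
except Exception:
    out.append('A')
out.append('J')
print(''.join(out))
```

Execution trace: 'K' (inner try body) → 'W' (inner except ZeroDivisionError) → 'L' (inner finally) → 'J' (after the try/except). Output: KWLJ

Answer: KWLJ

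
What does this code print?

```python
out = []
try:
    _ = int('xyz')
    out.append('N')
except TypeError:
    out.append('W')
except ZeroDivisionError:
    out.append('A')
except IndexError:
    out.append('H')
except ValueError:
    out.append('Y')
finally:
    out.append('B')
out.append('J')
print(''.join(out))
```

Execution trace: 'Y' (except ValueError) → 'B' (finally) → 'J' (after the try/except). Output: YBJ

Answer: YBJ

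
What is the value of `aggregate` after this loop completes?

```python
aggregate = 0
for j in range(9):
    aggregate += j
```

Sum of 0 to 8 = 36
`aggregate` takes the values: 0 → 1 → 3 → 6 → 10 → 15 → 21 → 28 → 36

Answer: 36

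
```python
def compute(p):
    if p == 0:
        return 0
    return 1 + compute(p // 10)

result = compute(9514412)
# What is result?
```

Count of digits of 9514412: 7

Answer: 7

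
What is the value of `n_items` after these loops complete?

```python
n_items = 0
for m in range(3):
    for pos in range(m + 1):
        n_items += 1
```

Triangle: 1 + 2 + ... + 3
`n_items` takes the values: 0 → 1 → 2 → 3 → 4 → 5 → 6

Answer: 6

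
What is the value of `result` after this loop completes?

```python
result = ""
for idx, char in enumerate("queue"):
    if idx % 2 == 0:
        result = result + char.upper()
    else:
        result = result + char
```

Uppercase even positions in 'queue'
`result` takes the values: "" → "Q" → "Qu" → "QuE" → "QuEu" → "QuEuE"

Answer: "QuEuE"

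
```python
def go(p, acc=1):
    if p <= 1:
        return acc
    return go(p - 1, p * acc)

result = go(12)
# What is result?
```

Accumulator trace (n, acc): (12, 1) -> (11, 12) -> (10, 132) -> (9, 1320) -> (8, 11880) -> (7, 95040) -> (6, 665280) -> (5, 3991680) -> (4, 19958400) -> (3, 79833600) -> (2, 239500800) -> (1, 479001600) -> return 479001600

Answer: 479001600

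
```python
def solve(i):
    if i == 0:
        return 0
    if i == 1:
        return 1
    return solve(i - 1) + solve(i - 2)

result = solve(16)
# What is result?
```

Build up from base cases: solve(0)=0, solve(1)=1, solve(2)=1, solve(3)=2, solve(4)=3, solve(5)=5, solve(6)=8, ..., solve(16)=987

Answer: 987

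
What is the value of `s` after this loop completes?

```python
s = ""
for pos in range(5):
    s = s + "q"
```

Repeat 'q' 5 times
`s` takes the values: "" → "q" → "qq" → "qqq" → "qqqq" → "qqqqq"

Answer: "qqqqq"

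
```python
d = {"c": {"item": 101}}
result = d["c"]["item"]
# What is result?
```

Trace:
`d = {"c": {"item": 101}}` → d = {'c': {'item': 101}}
`result = d["c"]["item"]` → result = 101
So result = 101

Answer: 101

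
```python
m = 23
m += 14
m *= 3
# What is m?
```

Trace:
`m = 23` → m = 23
`m += 14` → m = 37
`m *= 3` → m = 111
So m = 111

Answer: 111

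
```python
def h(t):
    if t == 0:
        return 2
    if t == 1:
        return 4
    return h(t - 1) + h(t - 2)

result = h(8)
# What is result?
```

Build up from base cases: h(0)=2, h(1)=4, h(2)=6, h(3)=10, h(4)=16, h(5)=26, h(6)=42, ..., h(8)=110

Answer: 110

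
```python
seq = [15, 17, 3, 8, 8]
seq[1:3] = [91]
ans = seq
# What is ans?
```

Trace:
`seq = [15, 17, 3, 8, 8]` → seq = [15, 17, 3, 8, 8]
`seq[1:3] = [91]` → seq = [15, 91, 8, 8]
`ans = seq` → ans = [15, 91, 8, 8]
So ans = [15, 91, 8, 8]

Answer: [15, 91, 8, 8]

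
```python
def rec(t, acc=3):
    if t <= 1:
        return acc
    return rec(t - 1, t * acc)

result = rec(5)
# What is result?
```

Accumulator trace (n, acc): (5, 3) -> (4, 15) -> (3, 60) -> (2, 180) -> (1, 360) -> return 360

Answer: 360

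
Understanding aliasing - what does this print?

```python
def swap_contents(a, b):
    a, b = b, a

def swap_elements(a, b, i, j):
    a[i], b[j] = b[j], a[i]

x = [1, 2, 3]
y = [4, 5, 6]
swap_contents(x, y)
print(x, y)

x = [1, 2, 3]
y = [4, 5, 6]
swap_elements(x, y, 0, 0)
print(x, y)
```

Key concept: parameter rebinding vs mutation.
Step by step:
`x = [1, 2, 3]` → x = [1, 2, 3]
`y = [4, 5, 6]` → y = [4, 5, 6]
`swap_contents(x, y)` → no visible change to tracked variables
`print(x, y)` → prints [1, 2, 3] [4, 5, 6]
`x = [1, 2, 3]` → x = [1, 2, 3]
`y = [4, 5, 6]` → y = [4, 5, 6]
`swap_elements(x, y, 0, 0)` → x = [4, 2, 3]; y = [1, 5, 6]
`print(x, y)` → prints [4, 2, 3] [1, 5, 6]

Answer:
[1, 2, 3] [4, 5, 6]
[4, 2, 3] [1, 5, 6]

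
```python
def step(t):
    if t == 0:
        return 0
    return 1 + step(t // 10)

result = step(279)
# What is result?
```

Count of digits of 279: 3

Answer: 3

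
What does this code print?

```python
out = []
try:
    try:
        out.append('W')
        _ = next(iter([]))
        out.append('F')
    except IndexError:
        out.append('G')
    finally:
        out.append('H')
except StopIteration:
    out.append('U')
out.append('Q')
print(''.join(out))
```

Execution trace: 'W' (try body) → 'H' (finally) → 'U' (outer except StopIteration) → 'Q' (after the try/except). Output: WHUQ

Answer: WHUQ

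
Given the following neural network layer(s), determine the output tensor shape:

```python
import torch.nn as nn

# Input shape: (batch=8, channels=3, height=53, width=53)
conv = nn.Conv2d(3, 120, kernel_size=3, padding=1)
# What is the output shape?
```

Input: (8, 3, 53, 53) -> Output: (8, 120, 53, 53)

Answer: (8, 120, 53, 53)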